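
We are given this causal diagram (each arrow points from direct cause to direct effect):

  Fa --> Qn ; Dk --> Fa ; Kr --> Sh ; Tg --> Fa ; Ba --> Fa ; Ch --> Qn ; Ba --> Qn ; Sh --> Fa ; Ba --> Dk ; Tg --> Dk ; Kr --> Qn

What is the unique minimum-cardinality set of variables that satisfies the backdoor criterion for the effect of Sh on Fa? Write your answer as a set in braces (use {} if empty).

Variables eligible for adjustment (non-descendants of Sh, excluding Sh and Fa): {Ba, Ch, Dk, Kr, Tg}.
Backdoor paths from Sh to Fa:
  P1: Sh <- Kr -> Qn <- Ba -> Dk <- Tg -> Fa
  P2: Sh <- Kr -> Qn <- Ba -> Dk -> Fa
  P3: Sh <- Kr -> Qn <- Ba -> Fa
  P4: Sh <- Kr -> Qn <- Fa
Each backdoor path contains an unconditioned collider, so every path is already blocked with the empty conditioning set:
  P1: blocked at collider Qn (neither it nor any descendant is in the conditioning set).
  P2: blocked at collider Qn (neither it nor any descendant is in the conditioning set).
  P3: blocked at collider Qn (neither it nor any descendant is in the conditioning set).
  P4: blocked at collider Qn (neither it nor any descendant is in the conditioning set).
The empty set is therefore the unique smallest valid set.

{}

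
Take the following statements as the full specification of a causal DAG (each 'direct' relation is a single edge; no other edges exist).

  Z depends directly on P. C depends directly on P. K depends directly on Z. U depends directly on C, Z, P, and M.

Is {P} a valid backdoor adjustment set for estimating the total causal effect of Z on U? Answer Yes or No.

Backdoor paths from Z to U (paths whose first edge points into Z):
  P1: Z <- P -> C -> U
  P2: Z <- P -> U
Condition 1 (no descendant of Z in the set): holds — descendants of Z are {K, U}; none are in {P}.
Condition 2 (every backdoor path blocked by {P}):
  P1: blocked at fork node P ∈ conditioning set.
  P2: blocked at fork node P ∈ conditioning set.
{P} satisfies the backdoor criterion.

Yes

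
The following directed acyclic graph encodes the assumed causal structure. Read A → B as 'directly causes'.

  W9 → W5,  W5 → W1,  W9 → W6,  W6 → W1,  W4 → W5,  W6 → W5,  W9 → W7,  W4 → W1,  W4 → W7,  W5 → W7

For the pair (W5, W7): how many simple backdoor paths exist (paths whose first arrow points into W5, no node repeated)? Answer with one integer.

A backdoor path from W5 to W7 is any simple undirected path whose first edge points into W5 (i.e. leaves W5 via a parent).
Parents of W5: {W4, W6, W9}.
Enumerating:
  P1: W5 <- W9 -> W6 -> W1 <- W4 -> W7
  P2: W5 <- W9 -> W7
  P3: W5 <- W4 -> W7
  P4: W5 <- W4 -> W1 <- W6 <- W9 -> W7
  P5: W5 <- W6 <- W9 -> W7
  P6: W5 <- W6 -> W1 <- W4 -> W7
That exhausts the simple backdoor paths. Count: 6.

6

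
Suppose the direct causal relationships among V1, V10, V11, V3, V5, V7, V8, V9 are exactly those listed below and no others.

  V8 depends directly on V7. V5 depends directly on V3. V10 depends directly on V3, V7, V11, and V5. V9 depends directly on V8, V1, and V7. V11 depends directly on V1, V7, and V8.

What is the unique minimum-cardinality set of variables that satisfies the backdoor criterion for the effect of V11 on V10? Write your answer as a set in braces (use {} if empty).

Variables eligible for adjustment (non-descendants of V11, excluding V11 and V10): {V1, V3, V5, V7, V8, V9}.
Backdoor paths from V11 to V10:
  P1: V11 <- V7 -> V10
  P2: V11 <- V1 -> V9 <- V7 -> V10
  P3: V11 <- V1 -> V9 <- V8 <- V7 -> V10
  P4: V11 <- V8 <- V7 -> V10
  P5: V11 <- V8 -> V9 <- V7 -> V10
The empty set is not sufficient: P1 (V11 <- V7 -> V10) has no collider blocking it and no conditioned non-collider, so it is open.
Try {V7}:
  P1: blocked at fork node V7 ∈ conditioning set.
  P2: blocked at collider V9 (neither it nor any descendant is in the conditioning set).
  P3: blocked at collider V9 (neither it nor any descendant is in the conditioning set).
  P4: blocked at fork node V7 ∈ conditioning set.
  P5: blocked at collider V9 (neither it nor any descendant is in the conditioning set).
{V7} contains no descendant of V11 and blocks every backdoor path.
No other singleton works — e.g. {V1} leaves P1 open — so {V7} is the unique smallest valid adjustment set.

{V7}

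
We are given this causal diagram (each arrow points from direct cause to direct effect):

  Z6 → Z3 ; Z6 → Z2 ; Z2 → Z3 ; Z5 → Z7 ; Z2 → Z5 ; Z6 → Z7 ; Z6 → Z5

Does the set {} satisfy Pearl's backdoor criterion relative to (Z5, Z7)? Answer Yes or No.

No

Backdoor paths from Z5 to Z7 (paths whose first edge points into Z5):
  P1: Z5 <- Z6 -> Z7
  P2: Z5 <- Z2 <- Z6 -> Z7
  P3: Z5 <- Z2 -> Z3 <- Z6 -> Z7
Condition 1 (no descendant of Z5 in the set): holds — descendants of Z5 are {Z7}; none are in {}.
Condition 2 (every backdoor path blocked by {}):
  P1: open — no interior node is in the conditioning set.
  P2: open — no interior node is in the conditioning set.
  P3: blocked at collider Z3 (neither it nor any descendant is in the conditioning set).
{} does not satisfy the backdoor criterion.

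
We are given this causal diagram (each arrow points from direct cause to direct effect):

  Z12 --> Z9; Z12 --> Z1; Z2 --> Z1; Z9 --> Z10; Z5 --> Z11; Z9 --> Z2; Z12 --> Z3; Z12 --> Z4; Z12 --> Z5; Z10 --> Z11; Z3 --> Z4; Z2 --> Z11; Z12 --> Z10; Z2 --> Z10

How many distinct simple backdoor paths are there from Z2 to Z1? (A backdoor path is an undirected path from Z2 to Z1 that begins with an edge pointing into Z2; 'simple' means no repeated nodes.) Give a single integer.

3

A backdoor path from Z2 to Z1 is any simple undirected path whose first edge points into Z2 (i.e. leaves Z2 via a parent).
Parents of Z2: {Z9}.
Enumerating:
  P1: Z2 <- Z9 <- Z12 -> Z1
  P2: Z2 <- Z9 -> Z10 <- Z12 -> Z1
  P3: Z2 <- Z9 -> Z10 -> Z11 <- Z5 <- Z12 -> Z1
That exhausts the simple backdoor paths. Count: 3.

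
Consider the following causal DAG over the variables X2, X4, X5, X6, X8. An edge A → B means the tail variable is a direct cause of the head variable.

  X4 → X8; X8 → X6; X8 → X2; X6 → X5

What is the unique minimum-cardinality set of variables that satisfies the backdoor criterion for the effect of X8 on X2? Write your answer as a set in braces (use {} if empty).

Variables eligible for adjustment (non-descendants of X8, excluding X8 and X2): {X4}.
Backdoor paths from X8 to X2:
  (none)
With no backdoor paths the empty set already satisfies the criterion, and it is trivially minimal.

{}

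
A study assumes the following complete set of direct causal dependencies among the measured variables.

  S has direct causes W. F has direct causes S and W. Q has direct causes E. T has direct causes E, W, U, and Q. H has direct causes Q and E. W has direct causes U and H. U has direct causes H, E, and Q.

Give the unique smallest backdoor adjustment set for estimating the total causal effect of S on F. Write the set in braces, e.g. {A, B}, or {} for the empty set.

Variables eligible for adjustment (non-descendants of S, excluding S and F): {E, H, Q, T, U, W}.
Backdoor paths from S to F:
  P1: S <- W -> F
The empty set is not sufficient: P1 (S <- W -> F) has no collider blocking it and no conditioned non-collider, so it is open.
Try {W}:
  P1: blocked at fork node W ∈ conditioning set.
{W} contains no descendant of S and blocks every backdoor path.
No other singleton works — e.g. {E} leaves P1 open — so {W} is the unique smallest valid adjustment set.

{W}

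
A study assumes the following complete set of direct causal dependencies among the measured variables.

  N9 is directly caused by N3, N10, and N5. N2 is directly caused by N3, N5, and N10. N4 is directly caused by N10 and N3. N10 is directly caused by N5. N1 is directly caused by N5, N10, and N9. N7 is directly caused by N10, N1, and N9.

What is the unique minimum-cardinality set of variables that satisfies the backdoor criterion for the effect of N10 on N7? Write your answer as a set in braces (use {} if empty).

{N5}

Variables eligible for adjustment (non-descendants of N10, excluding N10 and N7): {N3, N5}.
Backdoor paths from N10 to N7:
  P1: N10 <- N5 -> N9 -> N1 -> N7
  P2: N10 <- N5 -> N9 -> N7
  P3: N10 <- N5 -> N1 <- N9 -> N7
  P4: N10 <- N5 -> N1 -> N7
  P5: N10 <- N5 -> N2 <- N3 -> N9 -> N1 -> N7
  P6: N10 <- N5 -> N2 <- N3 -> N9 -> N7
The empty set is not sufficient: P1 (N10 <- N5 -> N9 -> N1 -> N7) has no collider blocking it and no conditioned non-collider, so it is open.
Try {N5}:
  P1: blocked at fork node N5 ∈ conditioning set.
  P2: blocked at fork node N5 ∈ conditioning set.
  P3: blocked at fork node N5 ∈ conditioning set.
  P4: blocked at fork node N5 ∈ conditioning set.
  P5: blocked at fork node N5 ∈ conditioning set.
  P6: blocked at fork node N5 ∈ conditioning set.
{N5} contains no descendant of N10 and blocks every backdoor path.
No other singleton works — e.g. {N3} leaves P1 open — so {N5} is the unique smallest valid adjustment set.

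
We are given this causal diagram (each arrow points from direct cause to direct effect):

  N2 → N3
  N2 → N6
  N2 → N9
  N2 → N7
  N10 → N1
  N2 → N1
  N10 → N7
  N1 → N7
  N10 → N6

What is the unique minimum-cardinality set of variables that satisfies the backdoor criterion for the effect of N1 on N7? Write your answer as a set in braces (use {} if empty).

Variables eligible for adjustment (non-descendants of N1, excluding N1 and N7): {N10, N2, N3, N6, N9}.
Backdoor paths from N1 to N7:
  P1: N1 <- N2 -> N7
  P2: N1 <- N2 -> N6 <- N10 -> N7
  P3: N1 <- N10 -> N7
  P4: N1 <- N10 -> N6 <- N2 -> N7
The empty set is not sufficient: P1 (N1 <- N2 -> N7) has no collider blocking it and no conditioned non-collider, so it is open.
Try {N10, N2}:
  P1: blocked at fork node N2 ∈ conditioning set.
  P2: blocked at fork node N2 ∈ conditioning set.
  P3: blocked at fork node N10 ∈ conditioning set.
  P4: blocked at fork node N10 ∈ conditioning set.
{N10, N2} contains no descendant of N1 and blocks every backdoor path.
Every element of {N10, N2} is needed (dropping N10 leaves P3 open; dropping N2 leaves P1 open), so no proper subset is valid.
Among all size-2 subsets of the eligible variables, only {N10, N2} blocks every backdoor path, so it is the unique smallest valid adjustment set.

{N10, N2}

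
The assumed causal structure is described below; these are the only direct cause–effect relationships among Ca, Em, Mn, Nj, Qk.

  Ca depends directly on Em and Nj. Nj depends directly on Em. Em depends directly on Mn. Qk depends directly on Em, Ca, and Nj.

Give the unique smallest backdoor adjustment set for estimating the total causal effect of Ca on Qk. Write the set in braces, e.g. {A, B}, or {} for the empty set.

Variables eligible for adjustment (non-descendants of Ca, excluding Ca and Qk): {Em, Mn, Nj}.
Backdoor paths from Ca to Qk:
  P1: Ca <- Em -> Nj -> Qk
  P2: Ca <- Em -> Qk
  P3: Ca <- Nj <- Em -> Qk
  P4: Ca <- Nj -> Qk
The empty set is not sufficient: P1 (Ca <- Em -> Nj -> Qk) has no collider blocking it and no conditioned non-collider, so it is open.
Try {Em, Nj}:
  P1: blocked at fork node Em ∈ conditioning set.
  P2: blocked at fork node Em ∈ conditioning set.
  P3: blocked at chain node Nj ∈ conditioning set.
  P4: blocked at fork node Nj ∈ conditioning set.
{Em, Nj} contains no descendant of Ca and blocks every backdoor path.
Every element of {Em, Nj} is needed (dropping Em leaves P2 open; dropping Nj leaves P4 open), so no proper subset is valid.
Among all size-2 subsets of the eligible variables, only {Em, Nj} blocks every backdoor path, so it is the unique smallest valid adjustment set.

{Em, Nj}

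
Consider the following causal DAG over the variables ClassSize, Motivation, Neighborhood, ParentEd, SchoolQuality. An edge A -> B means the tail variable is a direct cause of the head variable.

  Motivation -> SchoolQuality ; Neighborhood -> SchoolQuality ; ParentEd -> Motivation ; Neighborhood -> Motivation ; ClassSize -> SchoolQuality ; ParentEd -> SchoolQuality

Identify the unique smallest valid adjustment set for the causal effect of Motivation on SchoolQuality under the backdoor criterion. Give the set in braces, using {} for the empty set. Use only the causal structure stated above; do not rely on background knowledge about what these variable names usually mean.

Variables eligible for adjustment (non-descendants of Motivation, excluding Motivation and SchoolQuality): {ClassSize, Neighborhood, ParentEd}.
Backdoor paths from Motivation to SchoolQuality:
  P1: Motivation <- ParentEd -> SchoolQuality
  P2: Motivation <- Neighborhood -> SchoolQuality
The empty set is not sufficient: P1 (Motivation <- ParentEd -> SchoolQuality) has no collider blocking it and no conditioned non-collider, so it is open.
Try {Neighborhood, ParentEd}:
  P1: blocked at fork node ParentEd ∈ conditioning set.
  P2: blocked at fork node Neighborhood ∈ conditioning set.
{Neighborhood, ParentEd} contains no descendant of Motivation and blocks every backdoor path.
Every element of {Neighborhood, ParentEd} is needed (dropping Neighborhood leaves P2 open; dropping ParentEd leaves P1 open), so no proper subset is valid.
Among all size-2 subsets of the eligible variables, only {Neighborhood, ParentEd} blocks every backdoor path, so it is the unique smallest valid adjustment set.

{Neighborhood, ParentEd}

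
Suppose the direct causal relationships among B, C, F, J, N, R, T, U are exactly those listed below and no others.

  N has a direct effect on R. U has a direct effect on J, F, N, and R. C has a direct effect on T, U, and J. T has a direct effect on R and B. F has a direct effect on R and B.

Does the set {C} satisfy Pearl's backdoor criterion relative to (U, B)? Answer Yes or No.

Backdoor paths from U to B (paths whose first edge points into U):
  P1: U <- C -> T -> R <- F -> B
  P2: U <- C -> T -> B
Condition 1 (no descendant of U in the set): holds — descendants of U are {B, F, J, N, R}; none are in {C}.
Condition 2 (every backdoor path blocked by {C}):
  P1: blocked at fork node C ∈ conditioning set.
  P2: blocked at fork node C ∈ conditioning set.
{C} satisfies the backdoor criterion.

Yes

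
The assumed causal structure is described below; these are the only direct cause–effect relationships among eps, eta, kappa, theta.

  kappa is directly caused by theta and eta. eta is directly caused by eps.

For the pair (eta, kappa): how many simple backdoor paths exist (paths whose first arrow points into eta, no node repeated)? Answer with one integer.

A backdoor path from eta to kappa is any simple undirected path whose first edge points into eta (i.e. leaves eta via a parent).
Parents of eta: {eps}.
No simple path from any parent of eta reaches kappa without revisiting eta, so there are no backdoor paths.

0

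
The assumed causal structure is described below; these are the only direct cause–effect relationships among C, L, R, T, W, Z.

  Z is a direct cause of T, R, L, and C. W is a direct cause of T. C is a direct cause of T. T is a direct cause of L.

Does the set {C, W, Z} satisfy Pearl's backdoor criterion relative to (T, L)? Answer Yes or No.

Yes

Backdoor paths from T to L (paths whose first edge points into T):
  P1: T <- Z -> L
  P2: T <- C <- Z -> L
Condition 1 (no descendant of T in the set): holds — descendants of T are {L}; none are in {C, W, Z}.
Condition 2 (every backdoor path blocked by {C, W, Z}):
  P1: blocked at fork node Z ∈ conditioning set.
  P2: blocked at chain node C ∈ conditioning set.
{C, W, Z} satisfies the backdoor criterion.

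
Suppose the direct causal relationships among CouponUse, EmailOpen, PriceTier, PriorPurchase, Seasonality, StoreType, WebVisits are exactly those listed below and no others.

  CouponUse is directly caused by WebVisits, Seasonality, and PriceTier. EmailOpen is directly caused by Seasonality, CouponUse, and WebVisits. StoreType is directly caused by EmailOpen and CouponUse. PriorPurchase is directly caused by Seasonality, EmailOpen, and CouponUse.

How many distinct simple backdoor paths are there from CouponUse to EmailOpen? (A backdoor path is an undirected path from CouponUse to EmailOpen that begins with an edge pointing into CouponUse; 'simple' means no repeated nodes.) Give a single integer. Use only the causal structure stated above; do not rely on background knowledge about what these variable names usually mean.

3

A backdoor path from CouponUse to EmailOpen is any simple undirected path whose first edge points into CouponUse (i.e. leaves CouponUse via a parent).
Parents of CouponUse: {PriceTier, Seasonality, WebVisits}.
Enumerating:
  P1: CouponUse <- Seasonality -> EmailOpen
  P2: CouponUse <- Seasonality -> PriorPurchase <- EmailOpen
  P3: CouponUse <- WebVisits -> EmailOpen
That exhausts the simple backdoor paths. Count: 3.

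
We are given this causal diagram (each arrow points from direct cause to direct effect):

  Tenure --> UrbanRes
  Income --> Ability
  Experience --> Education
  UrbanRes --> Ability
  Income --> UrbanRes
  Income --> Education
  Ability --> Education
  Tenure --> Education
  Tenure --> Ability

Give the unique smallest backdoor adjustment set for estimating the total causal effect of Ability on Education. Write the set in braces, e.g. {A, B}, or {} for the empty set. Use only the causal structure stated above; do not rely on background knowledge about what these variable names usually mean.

{Income, Tenure}

Variables eligible for adjustment (non-descendants of Ability, excluding Ability and Education): {Experience, Income, Tenure, UrbanRes}.
Backdoor paths from Ability to Education:
  P1: Ability <- Tenure -> UrbanRes <- Income -> Education
  P2: Ability <- Tenure -> Education
  P3: Ability <- Income -> UrbanRes <- Tenure -> Education
  P4: Ability <- Income -> Education
  P5: Ability <- UrbanRes <- Tenure -> Education
  P6: Ability <- UrbanRes <- Income -> Education
The empty set is not sufficient: P2 (Ability <- Tenure -> Education) has no collider blocking it and no conditioned non-collider, so it is open.
Try {Income, Tenure}:
  P1: blocked at fork node Tenure ∈ conditioning set.
  P2: blocked at fork node Tenure ∈ conditioning set.
  P3: blocked at fork node Income ∈ conditioning set.
  P4: blocked at fork node Income ∈ conditioning set.
  P5: blocked at fork node Tenure ∈ conditioning set.
  P6: blocked at fork node Income ∈ conditioning set.
{Income, Tenure} contains no descendant of Ability and blocks every backdoor path.
Every element of {Income, Tenure} is needed (dropping Income leaves P4 open; dropping Tenure leaves P2 open), so no proper subset is valid.
Among all size-2 subsets of the eligible variables, only {Income, Tenure} blocks every backdoor path, so it is the unique smallest valid adjustment set.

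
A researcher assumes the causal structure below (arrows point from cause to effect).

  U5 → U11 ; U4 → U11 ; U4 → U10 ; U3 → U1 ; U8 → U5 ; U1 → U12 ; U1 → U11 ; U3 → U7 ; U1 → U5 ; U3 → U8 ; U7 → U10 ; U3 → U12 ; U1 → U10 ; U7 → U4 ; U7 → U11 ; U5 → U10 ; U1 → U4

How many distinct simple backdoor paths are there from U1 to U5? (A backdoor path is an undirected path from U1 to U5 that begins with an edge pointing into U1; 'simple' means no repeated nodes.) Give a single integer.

A backdoor path from U1 to U5 is any simple undirected path whose first edge points into U1 (i.e. leaves U1 via a parent).
Parents of U1: {U3}.
Enumerating:
  P1: U1 <- U3 -> U7 -> U4 -> U11 <- U5
  P2: U1 <- U3 -> U7 -> U4 -> U10 <- U5
  P3: U1 <- U3 -> U7 -> U11 <- U4 -> U10 <- U5
  P4: U1 <- U3 -> U7 -> U11 <- U5
  P5: U1 <- U3 -> U7 -> U10 <- U4 -> U11 <- U5
  P6: U1 <- U3 -> U7 -> U10 <- U5
  P7: U1 <- U3 -> U8 -> U5
That exhausts the simple backdoor paths. Count: 7.

7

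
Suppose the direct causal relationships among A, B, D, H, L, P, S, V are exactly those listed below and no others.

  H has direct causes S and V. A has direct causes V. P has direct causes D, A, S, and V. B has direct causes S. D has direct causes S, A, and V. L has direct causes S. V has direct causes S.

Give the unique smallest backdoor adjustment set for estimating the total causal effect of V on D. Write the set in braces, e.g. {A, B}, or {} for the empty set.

Variables eligible for adjustment (non-descendants of V, excluding V and D): {B, L, S}.
Backdoor paths from V to D:
  P1: V <- S -> D
  P2: V <- S -> P <- A -> D
  P3: V <- S -> P <- D
The empty set is not sufficient: P1 (V <- S -> D) has no collider blocking it and no conditioned non-collider, so it is open.
Try {S}:
  P1: blocked at fork node S ∈ conditioning set.
  P2: blocked at fork node S ∈ conditioning set.
  P3: blocked at fork node S ∈ conditioning set.
{S} contains no descendant of V and blocks every backdoor path.
No other singleton works — e.g. {B} leaves P1 open — so {S} is the unique smallest valid adjustment set.

{S}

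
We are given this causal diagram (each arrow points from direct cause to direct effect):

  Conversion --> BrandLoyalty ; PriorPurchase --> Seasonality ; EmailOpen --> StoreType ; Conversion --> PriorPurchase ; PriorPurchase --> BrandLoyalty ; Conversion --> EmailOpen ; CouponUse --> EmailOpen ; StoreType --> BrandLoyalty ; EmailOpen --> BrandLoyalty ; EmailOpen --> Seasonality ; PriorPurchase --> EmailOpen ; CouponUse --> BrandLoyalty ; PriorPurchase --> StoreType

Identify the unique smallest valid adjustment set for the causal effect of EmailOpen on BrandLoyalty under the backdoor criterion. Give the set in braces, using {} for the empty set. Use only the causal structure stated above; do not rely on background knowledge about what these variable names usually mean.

{Conversion, CouponUse, PriorPurchase}

Variables eligible for adjustment (non-descendants of EmailOpen, excluding EmailOpen and BrandLoyalty): {Conversion, CouponUse, PriorPurchase}.
Backdoor paths from EmailOpen to BrandLoyalty:
  P1: EmailOpen <- Conversion -> PriorPurchase -> StoreType -> BrandLoyalty
  P2: EmailOpen <- Conversion -> PriorPurchase -> BrandLoyalty
  P3: EmailOpen <- Conversion -> BrandLoyalty
  P4: EmailOpen <- PriorPurchase <- Conversion -> BrandLoyalty
  P5: EmailOpen <- PriorPurchase -> StoreType -> BrandLoyalty
  P6: EmailOpen <- PriorPurchase -> BrandLoyalty
  P7: EmailOpen <- CouponUse -> BrandLoyalty
The empty set is not sufficient: P1 (EmailOpen <- Conversion -> PriorPurchase -> StoreType -> BrandLoyalty) has no collider blocking it and no conditioned non-collider, so it is open.
Try {Conversion, CouponUse, PriorPurchase}:
  P1: blocked at fork node Conversion ∈ conditioning set.
  P2: blocked at fork node Conversion ∈ conditioning set.
  P3: blocked at fork node Conversion ∈ conditioning set.
  P4: blocked at chain node PriorPurchase ∈ conditioning set.
  P5: blocked at fork node PriorPurchase ∈ conditioning set.
  P6: blocked at fork node PriorPurchase ∈ conditioning set.
  P7: blocked at fork node CouponUse ∈ conditioning set.
{Conversion, CouponUse, PriorPurchase} contains no descendant of EmailOpen and blocks every backdoor path.
Every element of {Conversion, CouponUse, PriorPurchase} is needed (dropping Conversion leaves P3 open; dropping CouponUse leaves P7 open; dropping PriorPurchase leaves P5 open), so no proper subset is valid.
Among all size-3 subsets of the eligible variables, only {Conversion, CouponUse, PriorPurchase} blocks every backdoor path, so it is the unique smallest valid adjustment set.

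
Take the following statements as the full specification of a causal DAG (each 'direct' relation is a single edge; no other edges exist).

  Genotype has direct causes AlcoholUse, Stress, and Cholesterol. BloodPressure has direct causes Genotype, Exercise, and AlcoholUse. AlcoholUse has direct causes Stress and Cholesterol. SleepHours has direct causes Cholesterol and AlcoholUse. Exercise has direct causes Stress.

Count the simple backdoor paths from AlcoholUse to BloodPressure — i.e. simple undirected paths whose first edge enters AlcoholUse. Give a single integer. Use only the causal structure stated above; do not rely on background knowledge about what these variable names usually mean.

A backdoor path from AlcoholUse to BloodPressure is any simple undirected path whose first edge points into AlcoholUse (i.e. leaves AlcoholUse via a parent).
Parents of AlcoholUse: {Cholesterol, Stress}.
Enumerating:
  P1: AlcoholUse <- Cholesterol -> Genotype <- Stress -> Exercise -> BloodPressure
  P2: AlcoholUse <- Cholesterol -> Genotype -> BloodPressure
  P3: AlcoholUse <- Stress -> Exercise -> BloodPressure
  P4: AlcoholUse <- Stress -> Genotype -> BloodPressure
That exhausts the simple backdoor paths. Count: 4.

4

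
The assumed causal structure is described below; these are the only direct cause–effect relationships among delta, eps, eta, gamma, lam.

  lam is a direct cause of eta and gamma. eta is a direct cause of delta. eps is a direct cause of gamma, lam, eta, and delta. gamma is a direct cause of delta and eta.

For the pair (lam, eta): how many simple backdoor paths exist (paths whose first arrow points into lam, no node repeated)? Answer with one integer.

A backdoor path from lam to eta is any simple undirected path whose first edge points into lam (i.e. leaves lam via a parent).
Parents of lam: {eps}.
Enumerating:
  P1: lam <- eps -> gamma -> eta
  P2: lam <- eps -> gamma -> delta <- eta
  P3: lam <- eps -> eta
  P4: lam <- eps -> delta <- gamma -> eta
  P5: lam <- eps -> delta <- eta
That exhausts the simple backdoor paths. Count: 5.

5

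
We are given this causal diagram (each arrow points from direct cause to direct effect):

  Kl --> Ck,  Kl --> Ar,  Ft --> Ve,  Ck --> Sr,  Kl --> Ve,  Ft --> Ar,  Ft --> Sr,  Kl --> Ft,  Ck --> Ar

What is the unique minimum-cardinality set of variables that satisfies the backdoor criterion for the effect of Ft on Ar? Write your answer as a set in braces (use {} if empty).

{Kl}

Variables eligible for adjustment (non-descendants of Ft, excluding Ft and Ar): {Ck, Kl}.
Backdoor paths from Ft to Ar:
  P1: Ft <- Kl -> Ck -> Ar
  P2: Ft <- Kl -> Ar
The empty set is not sufficient: P1 (Ft <- Kl -> Ck -> Ar) has no collider blocking it and no conditioned non-collider, so it is open.
Try {Kl}:
  P1: blocked at fork node Kl ∈ conditioning set.
  P2: blocked at fork node Kl ∈ conditioning set.
{Kl} contains no descendant of Ft and blocks every backdoor path.
No other singleton works — e.g. {Ck} leaves P2 open — so {Kl} is the unique smallest valid adjustment set.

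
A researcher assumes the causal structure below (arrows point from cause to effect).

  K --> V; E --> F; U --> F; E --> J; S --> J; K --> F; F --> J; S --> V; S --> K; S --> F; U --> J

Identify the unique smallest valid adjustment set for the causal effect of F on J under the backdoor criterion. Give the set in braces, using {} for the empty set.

Variables eligible for adjustment (non-descendants of F, excluding F and J): {E, K, S, U, V}.
Backdoor paths from F to J:
  P1: F <- U -> J
  P2: F <- S -> J
  P3: F <- K <- S -> J
  P4: F <- K -> V <- S -> J
  P5: F <- E -> J
The empty set is not sufficient: P1 (F <- U -> J) has no collider blocking it and no conditioned non-collider, so it is open.
Try {E, S, U}:
  P1: blocked at fork node U ∈ conditioning set.
  P2: blocked at fork node S ∈ conditioning set.
  P3: blocked at fork node S ∈ conditioning set.
  P4: blocked at collider V (neither it nor any descendant is in the conditioning set).
  P5: blocked at fork node E ∈ conditioning set.
{E, S, U} contains no descendant of F and blocks every backdoor path.
Every element of {E, S, U} is needed (dropping E leaves P5 open; dropping S leaves P2 open; dropping U leaves P1 open), so no proper subset is valid.
Among all size-3 subsets of the eligible variables, only {E, S, U} blocks every backdoor path, so it is the unique smallest valid adjustment set.

{E, S, U}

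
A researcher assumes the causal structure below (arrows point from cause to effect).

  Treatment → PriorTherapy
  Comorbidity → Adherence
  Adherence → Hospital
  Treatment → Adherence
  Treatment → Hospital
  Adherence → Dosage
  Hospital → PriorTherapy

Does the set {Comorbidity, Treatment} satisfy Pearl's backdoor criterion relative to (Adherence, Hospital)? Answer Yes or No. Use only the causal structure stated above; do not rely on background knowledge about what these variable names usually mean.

Yes

Backdoor paths from Adherence to Hospital (paths whose first edge points into Adherence):
  P1: Adherence <- Treatment -> Hospital
  P2: Adherence <- Treatment -> PriorTherapy <- Hospital
Condition 1 (no descendant of Adherence in the set): holds — descendants of Adherence are {Dosage, Hospital, PriorTherapy}; none are in {Comorbidity, Treatment}.
Condition 2 (every backdoor path blocked by {Comorbidity, Treatment}):
  P1: blocked at fork node Treatment ∈ conditioning set.
  P2: blocked at fork node Treatment ∈ conditioning set.
{Comorbidity, Treatment} satisfies the backdoor criterion.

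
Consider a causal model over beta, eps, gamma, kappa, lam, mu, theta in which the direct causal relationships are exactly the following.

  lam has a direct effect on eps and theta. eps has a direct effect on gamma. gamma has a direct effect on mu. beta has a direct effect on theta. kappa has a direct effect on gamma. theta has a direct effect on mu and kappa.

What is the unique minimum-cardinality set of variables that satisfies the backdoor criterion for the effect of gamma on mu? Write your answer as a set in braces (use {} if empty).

{theta}

Variables eligible for adjustment (non-descendants of gamma, excluding gamma and mu): {beta, eps, kappa, lam, theta}.
Backdoor paths from gamma to mu:
  P1: gamma <- eps <- lam -> theta -> mu
  P2: gamma <- kappa <- theta -> mu
The empty set is not sufficient: P1 (gamma <- eps <- lam -> theta -> mu) has no collider blocking it and no conditioned non-collider, so it is open.
Try {theta}:
  P1: blocked at chain node theta ∈ conditioning set.
  P2: blocked at fork node theta ∈ conditioning set.
{theta} contains no descendant of gamma and blocks every backdoor path.
No other singleton works — e.g. {lam} leaves P2 open — so {theta} is the unique smallest valid adjustment set.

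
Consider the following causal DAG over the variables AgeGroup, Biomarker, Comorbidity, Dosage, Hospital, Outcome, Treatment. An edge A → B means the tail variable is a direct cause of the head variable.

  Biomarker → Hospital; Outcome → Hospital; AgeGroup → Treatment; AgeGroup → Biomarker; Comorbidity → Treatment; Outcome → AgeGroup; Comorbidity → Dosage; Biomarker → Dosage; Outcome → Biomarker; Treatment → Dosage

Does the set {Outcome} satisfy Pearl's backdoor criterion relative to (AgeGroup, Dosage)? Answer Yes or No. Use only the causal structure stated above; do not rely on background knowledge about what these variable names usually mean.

Yes

Backdoor paths from AgeGroup to Dosage (paths whose first edge points into AgeGroup):
  P1: AgeGroup <- Outcome -> Biomarker -> Dosage
  P2: AgeGroup <- Outcome -> Hospital <- Biomarker -> Dosage
Condition 1 (no descendant of AgeGroup in the set): holds — descendants of AgeGroup are {Biomarker, Dosage, Hospital, Treatment}; none are in {Outcome}.
Condition 2 (every backdoor path blocked by {Outcome}):
  P1: blocked at fork node Outcome ∈ conditioning set.
  P2: blocked at fork node Outcome ∈ conditioning set.
{Outcome} satisfies the backdoor criterion.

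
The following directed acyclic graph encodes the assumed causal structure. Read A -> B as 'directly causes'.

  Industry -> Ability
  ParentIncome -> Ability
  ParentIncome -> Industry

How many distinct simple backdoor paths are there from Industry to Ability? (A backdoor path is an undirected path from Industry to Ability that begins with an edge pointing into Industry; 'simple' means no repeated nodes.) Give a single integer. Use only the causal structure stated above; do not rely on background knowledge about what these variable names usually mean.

1

A backdoor path from Industry to Ability is any simple undirected path whose first edge points into Industry (i.e. leaves Industry via a parent).
Parents of Industry: {ParentIncome}.
Enumerating:
  P1: Industry <- ParentIncome -> Ability
That exhausts the simple backdoor paths. Count: 1.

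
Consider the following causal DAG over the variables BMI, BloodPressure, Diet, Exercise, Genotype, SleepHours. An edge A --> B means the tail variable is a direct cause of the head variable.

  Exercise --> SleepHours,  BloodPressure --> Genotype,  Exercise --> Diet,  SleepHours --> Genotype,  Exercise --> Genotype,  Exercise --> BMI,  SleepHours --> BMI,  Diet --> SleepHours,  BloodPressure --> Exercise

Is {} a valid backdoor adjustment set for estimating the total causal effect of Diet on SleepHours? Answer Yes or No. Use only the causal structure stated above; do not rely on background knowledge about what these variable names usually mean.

Backdoor paths from Diet to SleepHours (paths whose first edge points into Diet):
  P1: Diet <- Exercise <- BloodPressure -> Genotype <- SleepHours
  P2: Diet <- Exercise -> SleepHours
  P3: Diet <- Exercise -> Genotype <- SleepHours
  P4: Diet <- Exercise -> BMI <- SleepHours
Condition 1 (no descendant of Diet in the set): holds — descendants of Diet are {BMI, Genotype, SleepHours}; none are in {}.
Condition 2 (every backdoor path blocked by {}):
  P1: blocked at collider Genotype (neither it nor any descendant is in the conditioning set).
  P2: open — no interior node is in the conditioning set.
  P3: blocked at collider Genotype (neither it nor any descendant is in the conditioning set).
  P4: blocked at collider BMI (neither it nor any descendant is in the conditioning set).
{} does not satisfy the backdoor criterion.

No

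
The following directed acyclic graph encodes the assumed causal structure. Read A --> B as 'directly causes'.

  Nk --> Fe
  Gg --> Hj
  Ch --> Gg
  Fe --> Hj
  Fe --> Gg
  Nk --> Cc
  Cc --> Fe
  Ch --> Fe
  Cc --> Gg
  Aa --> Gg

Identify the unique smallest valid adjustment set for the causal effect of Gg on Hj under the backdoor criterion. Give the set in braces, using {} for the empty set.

{Fe}

Variables eligible for adjustment (non-descendants of Gg, excluding Gg and Hj): {Aa, Cc, Ch, Fe, Nk}.
Backdoor paths from Gg to Hj:
  P1: Gg <- Ch -> Fe -> Hj
  P2: Gg <- Cc <- Nk -> Fe -> Hj
  P3: Gg <- Cc -> Fe -> Hj
  P4: Gg <- Fe -> Hj
The empty set is not sufficient: P1 (Gg <- Ch -> Fe -> Hj) has no collider blocking it and no conditioned non-collider, so it is open.
Try {Fe}:
  P1: blocked at chain node Fe ∈ conditioning set.
  P2: blocked at chain node Fe ∈ conditioning set.
  P3: blocked at chain node Fe ∈ conditioning set.
  P4: blocked at fork node Fe ∈ conditioning set.
{Fe} contains no descendant of Gg and blocks every backdoor path.
No other singleton works — e.g. {Aa} leaves P1 open — so {Fe} is the unique smallest valid adjustment set.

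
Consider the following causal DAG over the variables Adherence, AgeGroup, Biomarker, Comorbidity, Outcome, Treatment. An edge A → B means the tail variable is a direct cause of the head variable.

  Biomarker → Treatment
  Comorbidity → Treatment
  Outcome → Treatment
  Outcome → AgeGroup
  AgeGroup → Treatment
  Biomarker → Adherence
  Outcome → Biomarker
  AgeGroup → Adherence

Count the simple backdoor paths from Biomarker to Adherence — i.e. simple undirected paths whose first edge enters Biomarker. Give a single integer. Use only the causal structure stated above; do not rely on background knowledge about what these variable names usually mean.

2

A backdoor path from Biomarker to Adherence is any simple undirected path whose first edge points into Biomarker (i.e. leaves Biomarker via a parent).
Parents of Biomarker: {Outcome}.
Enumerating:
  P1: Biomarker <- Outcome -> AgeGroup -> Adherence
  P2: Biomarker <- Outcome -> Treatment <- AgeGroup -> Adherence
That exhausts the simple backdoor paths. Count: 2.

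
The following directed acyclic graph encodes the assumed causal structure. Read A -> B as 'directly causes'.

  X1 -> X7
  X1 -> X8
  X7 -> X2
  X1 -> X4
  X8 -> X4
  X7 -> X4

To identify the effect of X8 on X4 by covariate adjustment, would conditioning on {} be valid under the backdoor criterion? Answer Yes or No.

No

Backdoor paths from X8 to X4 (paths whose first edge points into X8):
  P1: X8 <- X1 -> X7 -> X4
  P2: X8 <- X1 -> X4
Condition 1 (no descendant of X8 in the set): holds — descendants of X8 are {X4}; none are in {}.
Condition 2 (every backdoor path blocked by {}):
  P1: open — no interior node is in the conditioning set.
  P2: open — no interior node is in the conditioning set.
{} does not satisfy the backdoor criterion.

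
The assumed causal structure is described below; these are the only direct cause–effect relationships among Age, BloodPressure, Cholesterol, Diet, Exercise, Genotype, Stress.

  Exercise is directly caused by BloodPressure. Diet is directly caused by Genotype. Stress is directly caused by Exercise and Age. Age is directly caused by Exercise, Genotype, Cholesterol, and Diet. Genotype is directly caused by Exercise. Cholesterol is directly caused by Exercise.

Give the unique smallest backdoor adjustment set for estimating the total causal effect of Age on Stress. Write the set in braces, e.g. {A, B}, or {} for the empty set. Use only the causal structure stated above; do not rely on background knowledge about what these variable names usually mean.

Variables eligible for adjustment (non-descendants of Age, excluding Age and Stress): {BloodPressure, Cholesterol, Diet, Exercise, Genotype}.
Backdoor paths from Age to Stress:
  P1: Age <- Exercise -> Stress
  P2: Age <- Genotype <- Exercise -> Stress
  P3: Age <- Diet <- Genotype <- Exercise -> Stress
  P4: Age <- Cholesterol <- Exercise -> Stress
The empty set is not sufficient: P1 (Age <- Exercise -> Stress) has no collider blocking it and no conditioned non-collider, so it is open.
Try {Exercise}:
  P1: blocked at fork node Exercise ∈ conditioning set.
  P2: blocked at fork node Exercise ∈ conditioning set.
  P3: blocked at fork node Exercise ∈ conditioning set.
  P4: blocked at fork node Exercise ∈ conditioning set.
{Exercise} contains no descendant of Age and blocks every backdoor path.
No other singleton works — e.g. {BloodPressure} leaves P1 open — so {Exercise} is the unique smallest valid adjustment set.

{Exercise}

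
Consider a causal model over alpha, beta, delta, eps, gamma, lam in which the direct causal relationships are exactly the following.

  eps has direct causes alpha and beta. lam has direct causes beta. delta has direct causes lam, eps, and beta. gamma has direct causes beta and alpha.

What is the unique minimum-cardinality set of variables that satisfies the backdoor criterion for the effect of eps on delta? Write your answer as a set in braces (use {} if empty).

Variables eligible for adjustment (non-descendants of eps, excluding eps and delta): {alpha, beta, gamma, lam}.
Backdoor paths from eps to delta:
  P1: eps <- alpha -> gamma <- beta -> lam -> delta
  P2: eps <- alpha -> gamma <- beta -> delta
  P3: eps <- beta -> lam -> delta
  P4: eps <- beta -> delta
The empty set is not sufficient: P3 (eps <- beta -> lam -> delta) has no collider blocking it and no conditioned non-collider, so it is open.
Try {beta}:
  P1: blocked at collider gamma (neither it nor any descendant is in the conditioning set).
  P2: blocked at collider gamma (neither it nor any descendant is in the conditioning set).
  P3: blocked at fork node beta ∈ conditioning set.
  P4: blocked at fork node beta ∈ conditioning set.
{beta} contains no descendant of eps and blocks every backdoor path.
No other singleton works — e.g. {alpha} leaves P3 open — so {beta} is the unique smallest valid adjustment set.

{beta}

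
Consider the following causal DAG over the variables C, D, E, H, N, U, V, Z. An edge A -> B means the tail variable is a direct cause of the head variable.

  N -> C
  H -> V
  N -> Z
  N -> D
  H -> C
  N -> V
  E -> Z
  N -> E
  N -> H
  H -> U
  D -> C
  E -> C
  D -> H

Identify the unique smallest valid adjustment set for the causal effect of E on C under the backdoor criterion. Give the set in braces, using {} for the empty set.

Variables eligible for adjustment (non-descendants of E, excluding E and C): {D, H, N, U, V}.
Backdoor paths from E to C:
  P1: E <- N -> D -> H -> C
  P2: E <- N -> D -> C
  P3: E <- N -> H <- D -> C
  P4: E <- N -> H -> C
  P5: E <- N -> V <- H <- D -> C
  P6: E <- N -> V <- H -> C
  P7: E <- N -> C
The empty set is not sufficient: P1 (E <- N -> D -> H -> C) has no collider blocking it and no conditioned non-collider, so it is open.
Try {N}:
  P1: blocked at fork node N ∈ conditioning set.
  P2: blocked at fork node N ∈ conditioning set.
  P3: blocked at fork node N ∈ conditioning set.
  P4: blocked at fork node N ∈ conditioning set.
  P5: blocked at fork node N ∈ conditioning set.
  P6: blocked at fork node N ∈ conditioning set.
  P7: blocked at fork node N ∈ conditioning set.
{N} contains no descendant of E and blocks every backdoor path.
No other singleton works — e.g. {D} leaves P4 open — so {N} is the unique smallest valid adjustment set.

{N}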